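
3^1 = 3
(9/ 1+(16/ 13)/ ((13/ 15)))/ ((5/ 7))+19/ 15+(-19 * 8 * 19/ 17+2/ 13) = -6631186/ 43095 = -153.87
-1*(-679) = 679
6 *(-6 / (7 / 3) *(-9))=972 / 7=138.86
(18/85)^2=324/7225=0.04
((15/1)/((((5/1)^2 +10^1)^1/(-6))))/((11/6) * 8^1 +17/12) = -216/1351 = -0.16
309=309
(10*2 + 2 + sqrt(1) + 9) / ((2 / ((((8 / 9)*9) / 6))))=64 / 3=21.33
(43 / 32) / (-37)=-43 / 1184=-0.04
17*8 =136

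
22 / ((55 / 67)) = 134 / 5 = 26.80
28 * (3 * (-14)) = -1176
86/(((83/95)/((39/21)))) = 106210/581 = 182.81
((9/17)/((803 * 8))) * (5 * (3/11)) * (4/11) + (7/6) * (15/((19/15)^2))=6503872680/596289331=10.91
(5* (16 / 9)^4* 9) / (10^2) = 16384 / 3645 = 4.49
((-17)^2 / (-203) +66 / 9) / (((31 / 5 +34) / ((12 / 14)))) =35990 / 285621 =0.13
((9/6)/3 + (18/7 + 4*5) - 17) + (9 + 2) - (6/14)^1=233/14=16.64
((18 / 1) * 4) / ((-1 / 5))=-360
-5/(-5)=1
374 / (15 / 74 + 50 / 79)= 2186404 / 4885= 447.58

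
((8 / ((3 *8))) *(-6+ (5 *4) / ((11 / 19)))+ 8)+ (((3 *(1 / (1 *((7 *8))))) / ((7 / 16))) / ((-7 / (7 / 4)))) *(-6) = 28619 / 1617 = 17.70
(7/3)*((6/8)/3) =7/12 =0.58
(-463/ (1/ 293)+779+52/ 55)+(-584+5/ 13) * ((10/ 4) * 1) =-194963473/ 1430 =-136338.09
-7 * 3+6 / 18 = -62 / 3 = -20.67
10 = 10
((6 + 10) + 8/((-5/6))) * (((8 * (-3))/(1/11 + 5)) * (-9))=9504/35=271.54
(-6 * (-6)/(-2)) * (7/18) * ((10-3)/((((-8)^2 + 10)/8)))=-196/37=-5.30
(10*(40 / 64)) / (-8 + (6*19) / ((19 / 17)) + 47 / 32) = 40 / 611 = 0.07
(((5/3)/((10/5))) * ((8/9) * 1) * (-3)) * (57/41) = -3.09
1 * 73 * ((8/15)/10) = 292/75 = 3.89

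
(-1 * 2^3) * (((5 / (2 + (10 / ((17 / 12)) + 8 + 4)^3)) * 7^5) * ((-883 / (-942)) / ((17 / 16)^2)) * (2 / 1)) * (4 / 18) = -516689668096 / 14421946995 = -35.83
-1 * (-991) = 991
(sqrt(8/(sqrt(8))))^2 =2.83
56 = 56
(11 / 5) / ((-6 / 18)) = -33 / 5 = -6.60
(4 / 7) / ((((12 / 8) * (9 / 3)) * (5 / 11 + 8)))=0.02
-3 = -3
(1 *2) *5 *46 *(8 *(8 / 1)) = 29440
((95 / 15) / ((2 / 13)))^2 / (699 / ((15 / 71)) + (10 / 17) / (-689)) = 3572992085 / 6975651924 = 0.51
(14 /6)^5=69.16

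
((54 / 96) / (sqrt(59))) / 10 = 9* sqrt(59) / 9440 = 0.01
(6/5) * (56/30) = 2.24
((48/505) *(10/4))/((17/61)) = 1464/1717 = 0.85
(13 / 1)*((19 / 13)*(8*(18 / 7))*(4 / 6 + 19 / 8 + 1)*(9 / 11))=99522 / 77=1292.49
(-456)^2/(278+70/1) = 17328/29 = 597.52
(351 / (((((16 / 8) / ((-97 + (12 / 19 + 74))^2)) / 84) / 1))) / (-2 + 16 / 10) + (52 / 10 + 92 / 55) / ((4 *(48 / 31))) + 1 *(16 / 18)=-105445829071823 / 5718240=-18440259.43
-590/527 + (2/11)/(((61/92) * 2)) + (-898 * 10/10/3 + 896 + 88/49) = 31058033276/51981699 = 597.48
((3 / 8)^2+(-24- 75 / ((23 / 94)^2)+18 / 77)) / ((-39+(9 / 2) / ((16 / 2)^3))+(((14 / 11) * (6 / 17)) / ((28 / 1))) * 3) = 301682043792 / 9204587833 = 32.78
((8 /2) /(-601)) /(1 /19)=-76 /601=-0.13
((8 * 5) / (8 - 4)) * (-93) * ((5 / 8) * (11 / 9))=-710.42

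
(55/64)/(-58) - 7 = -26039/3712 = -7.01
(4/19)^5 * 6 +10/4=12392783/4952198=2.50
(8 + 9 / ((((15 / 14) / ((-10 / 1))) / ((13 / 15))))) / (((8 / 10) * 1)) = -81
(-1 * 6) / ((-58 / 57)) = 171 / 29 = 5.90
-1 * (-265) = 265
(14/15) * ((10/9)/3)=28/81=0.35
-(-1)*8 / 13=8 / 13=0.62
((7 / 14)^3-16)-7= -183 / 8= -22.88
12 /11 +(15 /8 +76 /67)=24175 /5896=4.10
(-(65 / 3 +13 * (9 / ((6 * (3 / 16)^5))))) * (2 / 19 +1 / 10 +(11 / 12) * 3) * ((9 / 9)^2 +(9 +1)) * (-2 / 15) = 84216565147 / 230850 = 364810.77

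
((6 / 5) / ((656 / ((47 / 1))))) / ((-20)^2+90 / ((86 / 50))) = 6063 / 31898000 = 0.00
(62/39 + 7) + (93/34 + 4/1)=20321/1326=15.33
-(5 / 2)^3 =-125 / 8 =-15.62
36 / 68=9 / 17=0.53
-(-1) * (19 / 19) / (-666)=-1 / 666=-0.00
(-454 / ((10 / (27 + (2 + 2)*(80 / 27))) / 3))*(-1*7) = 37041.36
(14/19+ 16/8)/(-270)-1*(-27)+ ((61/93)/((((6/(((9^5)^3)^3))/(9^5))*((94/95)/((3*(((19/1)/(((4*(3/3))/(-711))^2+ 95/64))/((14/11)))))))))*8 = 17266745527690630230082725989153364196294501605121246094431258949/1256368468140765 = 13743377015218153154521500000000000000000000000000.00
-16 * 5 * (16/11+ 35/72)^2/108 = -11811845/4234032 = -2.79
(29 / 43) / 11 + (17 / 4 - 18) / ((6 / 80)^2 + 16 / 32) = -10382539 / 382657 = -27.13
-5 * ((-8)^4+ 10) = -20530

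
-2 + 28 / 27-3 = -107 / 27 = -3.96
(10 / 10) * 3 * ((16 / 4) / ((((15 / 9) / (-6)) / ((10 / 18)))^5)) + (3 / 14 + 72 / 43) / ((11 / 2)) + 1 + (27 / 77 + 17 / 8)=-10070233 / 26488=-380.18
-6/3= -2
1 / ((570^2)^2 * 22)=1 / 2322320220000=0.00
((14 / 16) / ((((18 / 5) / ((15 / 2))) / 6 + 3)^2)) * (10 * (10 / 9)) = 15625 / 15246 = 1.02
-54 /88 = -27 /44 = -0.61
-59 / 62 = -0.95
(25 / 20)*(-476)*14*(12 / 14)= -7140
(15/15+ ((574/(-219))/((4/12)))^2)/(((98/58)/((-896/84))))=-396.62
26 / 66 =13 / 33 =0.39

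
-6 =-6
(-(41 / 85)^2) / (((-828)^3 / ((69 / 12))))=1681 / 713281593600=0.00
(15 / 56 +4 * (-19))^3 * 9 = -686510725689 / 175616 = -3909158.20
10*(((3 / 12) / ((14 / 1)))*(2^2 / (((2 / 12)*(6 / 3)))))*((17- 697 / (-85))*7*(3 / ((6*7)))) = 27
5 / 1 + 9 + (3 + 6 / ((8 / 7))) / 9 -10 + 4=107 / 12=8.92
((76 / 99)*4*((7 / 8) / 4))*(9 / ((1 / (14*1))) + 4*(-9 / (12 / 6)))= 798 / 11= 72.55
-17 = -17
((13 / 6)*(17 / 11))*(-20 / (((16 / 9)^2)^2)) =-2416635 / 360448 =-6.70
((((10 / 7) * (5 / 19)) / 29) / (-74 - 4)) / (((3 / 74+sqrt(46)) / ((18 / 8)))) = 8325 / 25259732134 - 102675 * sqrt(46) / 12629866067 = -0.00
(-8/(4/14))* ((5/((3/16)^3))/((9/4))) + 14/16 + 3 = -18342547/1944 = -9435.47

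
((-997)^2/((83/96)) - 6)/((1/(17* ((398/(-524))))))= -161410315089/10873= -14845057.95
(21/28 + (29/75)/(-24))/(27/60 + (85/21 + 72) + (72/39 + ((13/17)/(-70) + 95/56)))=0.01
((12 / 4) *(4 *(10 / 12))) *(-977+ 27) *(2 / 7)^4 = -152000 / 2401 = -63.31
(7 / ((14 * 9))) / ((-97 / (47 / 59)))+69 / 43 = 7105945 / 4429602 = 1.60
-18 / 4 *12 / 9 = -6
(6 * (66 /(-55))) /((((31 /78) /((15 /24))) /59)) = -20709 /31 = -668.03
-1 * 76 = -76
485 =485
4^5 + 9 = 1033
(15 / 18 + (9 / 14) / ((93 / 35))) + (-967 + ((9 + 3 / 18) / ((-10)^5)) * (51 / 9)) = -10779725797 / 11160000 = -965.93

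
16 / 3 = 5.33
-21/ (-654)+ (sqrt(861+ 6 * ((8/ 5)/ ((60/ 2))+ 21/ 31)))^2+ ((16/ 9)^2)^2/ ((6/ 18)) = 330838255193/ 369493650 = 895.38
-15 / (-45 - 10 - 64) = 15 / 119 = 0.13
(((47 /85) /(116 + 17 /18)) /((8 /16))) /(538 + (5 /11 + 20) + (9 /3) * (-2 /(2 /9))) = 9306 /522997775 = 0.00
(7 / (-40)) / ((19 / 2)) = -7 / 380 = -0.02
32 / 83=0.39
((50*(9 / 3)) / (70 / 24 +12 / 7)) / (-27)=-1400 / 1167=-1.20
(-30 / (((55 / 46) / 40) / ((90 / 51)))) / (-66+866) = -414 / 187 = -2.21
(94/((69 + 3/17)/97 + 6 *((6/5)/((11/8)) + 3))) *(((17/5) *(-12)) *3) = -173916732/362017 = -480.41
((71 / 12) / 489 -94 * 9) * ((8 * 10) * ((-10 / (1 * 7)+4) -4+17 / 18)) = 3028196770 / 92421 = 32765.25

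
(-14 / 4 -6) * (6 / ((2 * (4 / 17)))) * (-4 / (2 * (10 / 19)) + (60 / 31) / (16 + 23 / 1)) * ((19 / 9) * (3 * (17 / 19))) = 41495487 / 16120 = 2574.16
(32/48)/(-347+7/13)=-13/6756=-0.00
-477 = -477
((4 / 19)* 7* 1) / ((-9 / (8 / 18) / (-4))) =448 / 1539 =0.29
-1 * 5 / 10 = -1 / 2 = -0.50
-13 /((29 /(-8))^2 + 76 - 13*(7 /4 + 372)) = 832 /305255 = 0.00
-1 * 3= -3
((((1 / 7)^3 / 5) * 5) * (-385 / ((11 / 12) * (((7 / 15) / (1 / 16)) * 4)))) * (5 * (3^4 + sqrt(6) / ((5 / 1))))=-91125 / 5488- 225 * sqrt(6) / 5488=-16.70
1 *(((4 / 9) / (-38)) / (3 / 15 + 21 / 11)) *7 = -385 / 9918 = -0.04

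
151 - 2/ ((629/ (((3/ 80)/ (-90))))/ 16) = 7123426/ 47175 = 151.00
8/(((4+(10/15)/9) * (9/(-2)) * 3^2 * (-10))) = 4/825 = 0.00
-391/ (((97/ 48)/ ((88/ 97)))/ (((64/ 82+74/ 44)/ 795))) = -55578304/ 102228785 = -0.54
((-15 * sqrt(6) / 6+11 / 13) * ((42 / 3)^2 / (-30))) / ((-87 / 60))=4312 / 1131 - 980 * sqrt(6) / 87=-23.78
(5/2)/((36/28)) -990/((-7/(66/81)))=117.18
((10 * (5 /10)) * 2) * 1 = 10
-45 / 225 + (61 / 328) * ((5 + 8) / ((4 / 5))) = 2.82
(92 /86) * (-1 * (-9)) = 414 /43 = 9.63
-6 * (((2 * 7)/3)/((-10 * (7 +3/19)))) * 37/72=4921/24480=0.20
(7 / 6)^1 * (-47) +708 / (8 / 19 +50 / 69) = 2537485 / 4506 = 563.13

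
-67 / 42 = -1.60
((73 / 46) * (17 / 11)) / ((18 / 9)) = 1241 / 1012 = 1.23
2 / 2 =1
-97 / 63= -1.54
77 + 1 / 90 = 6931 / 90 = 77.01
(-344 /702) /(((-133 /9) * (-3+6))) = 172 /15561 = 0.01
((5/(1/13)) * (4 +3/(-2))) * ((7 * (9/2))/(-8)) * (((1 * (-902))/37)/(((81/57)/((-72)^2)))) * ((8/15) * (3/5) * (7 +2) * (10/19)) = 3191348160/37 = 86252652.97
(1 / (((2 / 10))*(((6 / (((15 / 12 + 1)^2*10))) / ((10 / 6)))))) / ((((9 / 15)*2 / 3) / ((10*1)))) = 28125 / 16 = 1757.81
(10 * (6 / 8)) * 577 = 8655 / 2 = 4327.50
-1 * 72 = -72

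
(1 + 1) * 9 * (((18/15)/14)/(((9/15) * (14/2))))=18/49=0.37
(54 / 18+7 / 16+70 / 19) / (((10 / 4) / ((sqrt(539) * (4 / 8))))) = 3031 * sqrt(11) / 304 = 33.07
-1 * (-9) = 9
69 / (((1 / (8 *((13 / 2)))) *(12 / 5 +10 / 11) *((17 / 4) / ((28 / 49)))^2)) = 1943040 / 99127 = 19.60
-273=-273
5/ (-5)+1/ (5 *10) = -49/ 50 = -0.98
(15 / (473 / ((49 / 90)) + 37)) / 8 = 0.00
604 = 604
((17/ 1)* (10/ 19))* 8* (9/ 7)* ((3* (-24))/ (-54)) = 16320/ 133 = 122.71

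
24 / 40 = 3 / 5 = 0.60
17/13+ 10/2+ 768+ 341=14499/13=1115.31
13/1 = 13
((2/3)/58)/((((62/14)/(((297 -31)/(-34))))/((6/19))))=-98/15283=-0.01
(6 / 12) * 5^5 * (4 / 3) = 6250 / 3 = 2083.33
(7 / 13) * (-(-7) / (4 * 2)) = 0.47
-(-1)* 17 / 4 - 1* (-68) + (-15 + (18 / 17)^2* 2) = 68773 / 1156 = 59.49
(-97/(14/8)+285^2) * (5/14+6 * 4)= 193751767/98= 1977058.85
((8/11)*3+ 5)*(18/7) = 1422/77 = 18.47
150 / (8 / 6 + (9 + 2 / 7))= 14.13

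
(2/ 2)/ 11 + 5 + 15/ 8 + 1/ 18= 5561/ 792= 7.02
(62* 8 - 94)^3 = 64964808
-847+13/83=-70288/83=-846.84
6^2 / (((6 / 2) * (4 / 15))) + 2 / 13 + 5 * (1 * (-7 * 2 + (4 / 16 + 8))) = 853 / 52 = 16.40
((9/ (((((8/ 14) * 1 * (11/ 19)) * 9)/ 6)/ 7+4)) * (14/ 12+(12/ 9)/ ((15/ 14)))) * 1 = 202027/ 37900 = 5.33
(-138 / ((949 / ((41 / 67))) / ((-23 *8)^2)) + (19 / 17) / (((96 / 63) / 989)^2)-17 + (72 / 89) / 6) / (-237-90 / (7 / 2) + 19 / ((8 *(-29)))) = -9354231929845978679 / 5255269465177472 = -1779.97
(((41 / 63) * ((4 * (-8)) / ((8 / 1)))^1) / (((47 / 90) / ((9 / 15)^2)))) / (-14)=1476 / 11515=0.13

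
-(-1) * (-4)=-4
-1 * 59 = -59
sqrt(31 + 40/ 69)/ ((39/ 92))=13.26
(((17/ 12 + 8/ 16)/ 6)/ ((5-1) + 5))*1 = 23/ 648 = 0.04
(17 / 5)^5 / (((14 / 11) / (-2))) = -15618427 / 21875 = -713.99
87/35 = 2.49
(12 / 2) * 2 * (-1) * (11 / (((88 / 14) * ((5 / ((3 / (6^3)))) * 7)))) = -1 / 120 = -0.01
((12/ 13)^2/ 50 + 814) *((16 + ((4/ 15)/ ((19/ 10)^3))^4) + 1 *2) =11098416035347788214709836/ 757451698177416948225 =14652.31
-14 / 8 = -1.75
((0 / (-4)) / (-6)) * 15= 0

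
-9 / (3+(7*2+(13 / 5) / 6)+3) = -270 / 613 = -0.44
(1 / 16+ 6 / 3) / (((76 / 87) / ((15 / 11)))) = 3915 / 1216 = 3.22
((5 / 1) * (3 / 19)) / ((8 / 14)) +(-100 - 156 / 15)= -41427 / 380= -109.02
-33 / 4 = -8.25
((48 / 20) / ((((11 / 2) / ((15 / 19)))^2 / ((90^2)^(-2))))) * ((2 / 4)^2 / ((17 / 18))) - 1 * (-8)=40099158001 / 5012394750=8.00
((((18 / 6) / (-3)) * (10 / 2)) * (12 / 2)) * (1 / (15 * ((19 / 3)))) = -6 / 19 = -0.32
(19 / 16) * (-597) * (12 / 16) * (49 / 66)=-555807 / 1408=-394.75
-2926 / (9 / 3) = -2926 / 3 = -975.33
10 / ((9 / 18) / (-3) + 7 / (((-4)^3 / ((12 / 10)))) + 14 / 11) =10.26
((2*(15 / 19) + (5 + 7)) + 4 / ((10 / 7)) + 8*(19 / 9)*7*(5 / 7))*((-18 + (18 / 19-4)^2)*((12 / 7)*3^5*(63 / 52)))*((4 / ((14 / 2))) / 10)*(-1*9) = 3545083294992 / 15604225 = 227187.40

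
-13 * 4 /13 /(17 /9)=-36 /17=-2.12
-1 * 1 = -1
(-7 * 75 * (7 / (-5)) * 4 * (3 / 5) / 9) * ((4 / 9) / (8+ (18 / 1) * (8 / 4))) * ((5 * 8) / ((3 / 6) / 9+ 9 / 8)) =12544 / 187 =67.08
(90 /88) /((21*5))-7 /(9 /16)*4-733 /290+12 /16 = -5179562 /100485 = -51.55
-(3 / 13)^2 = -9 / 169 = -0.05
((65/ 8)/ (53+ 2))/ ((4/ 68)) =221/ 88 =2.51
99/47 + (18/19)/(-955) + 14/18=22129286/7675335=2.88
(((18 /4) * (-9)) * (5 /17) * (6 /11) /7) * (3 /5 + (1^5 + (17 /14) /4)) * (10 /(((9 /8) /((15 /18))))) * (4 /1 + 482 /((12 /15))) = -145469025 /18326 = -7937.85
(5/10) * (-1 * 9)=-9/2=-4.50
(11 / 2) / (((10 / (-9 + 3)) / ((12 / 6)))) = -33 / 5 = -6.60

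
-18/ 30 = -3/ 5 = -0.60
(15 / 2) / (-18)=-5 / 12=-0.42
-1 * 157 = -157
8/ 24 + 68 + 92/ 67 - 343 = -54932/ 201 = -273.29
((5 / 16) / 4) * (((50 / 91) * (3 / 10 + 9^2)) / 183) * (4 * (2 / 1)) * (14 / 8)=6775 / 25376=0.27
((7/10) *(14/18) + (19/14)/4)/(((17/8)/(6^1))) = 262/105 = 2.50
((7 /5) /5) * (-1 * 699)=-4893 /25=-195.72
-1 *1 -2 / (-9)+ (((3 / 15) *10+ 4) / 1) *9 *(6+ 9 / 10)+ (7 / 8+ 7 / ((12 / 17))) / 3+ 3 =136231 / 360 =378.42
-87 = -87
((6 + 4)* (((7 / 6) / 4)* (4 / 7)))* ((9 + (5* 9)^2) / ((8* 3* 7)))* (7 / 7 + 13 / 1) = 565 / 2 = 282.50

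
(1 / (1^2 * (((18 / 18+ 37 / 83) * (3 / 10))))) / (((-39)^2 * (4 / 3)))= 83 / 73008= 0.00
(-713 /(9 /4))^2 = 8133904 /81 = 100418.57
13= 13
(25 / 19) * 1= 25 / 19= 1.32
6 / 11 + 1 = 17 / 11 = 1.55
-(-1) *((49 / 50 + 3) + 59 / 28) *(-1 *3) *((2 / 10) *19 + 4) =-142.44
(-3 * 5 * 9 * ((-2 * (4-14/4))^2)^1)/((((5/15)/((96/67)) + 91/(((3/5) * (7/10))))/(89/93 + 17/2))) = -5.89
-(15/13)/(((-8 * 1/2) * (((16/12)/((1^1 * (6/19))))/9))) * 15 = 18225/1976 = 9.22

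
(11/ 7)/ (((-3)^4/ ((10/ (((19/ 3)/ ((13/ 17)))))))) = 1430/ 61047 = 0.02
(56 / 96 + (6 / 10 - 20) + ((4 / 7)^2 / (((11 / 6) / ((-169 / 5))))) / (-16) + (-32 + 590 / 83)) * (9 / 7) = -348937707 / 6263180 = -55.71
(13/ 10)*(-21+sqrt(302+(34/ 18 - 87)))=-273/ 10+26*sqrt(122)/ 15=-8.15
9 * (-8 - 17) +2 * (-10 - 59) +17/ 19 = -6880/ 19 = -362.11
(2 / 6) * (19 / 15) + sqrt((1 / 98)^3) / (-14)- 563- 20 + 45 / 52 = -1361207 / 2340- sqrt(2) / 19208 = -581.71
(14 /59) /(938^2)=1 /3707914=0.00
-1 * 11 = -11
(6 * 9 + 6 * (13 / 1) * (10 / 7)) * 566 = 655428 / 7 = 93632.57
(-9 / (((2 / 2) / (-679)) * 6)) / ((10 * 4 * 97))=0.26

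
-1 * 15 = -15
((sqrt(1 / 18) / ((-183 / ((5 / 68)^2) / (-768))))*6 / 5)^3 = 0.00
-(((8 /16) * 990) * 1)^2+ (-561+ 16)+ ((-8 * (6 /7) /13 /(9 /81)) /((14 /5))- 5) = -156432355 /637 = -245576.70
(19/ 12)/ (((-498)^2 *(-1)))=-19/ 2976048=-0.00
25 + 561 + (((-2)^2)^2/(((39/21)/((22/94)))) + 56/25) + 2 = 9046716/15275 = 592.26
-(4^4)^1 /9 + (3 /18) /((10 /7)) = -5099 /180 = -28.33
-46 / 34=-23 / 17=-1.35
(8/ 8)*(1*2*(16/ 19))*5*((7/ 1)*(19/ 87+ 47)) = 4600960/ 1653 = 2783.40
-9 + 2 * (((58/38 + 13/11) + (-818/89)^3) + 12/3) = -228138868189/147338521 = -1548.40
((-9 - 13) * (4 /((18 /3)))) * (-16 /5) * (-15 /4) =-176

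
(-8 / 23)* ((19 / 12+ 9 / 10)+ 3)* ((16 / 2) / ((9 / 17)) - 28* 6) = 905408 / 3105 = 291.60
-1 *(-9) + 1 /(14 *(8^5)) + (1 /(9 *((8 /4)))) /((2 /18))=4358145 /458752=9.50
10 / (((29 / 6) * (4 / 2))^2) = 90 / 841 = 0.11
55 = 55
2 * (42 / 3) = 28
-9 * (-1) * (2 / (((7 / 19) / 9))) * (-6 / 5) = -18468 / 35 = -527.66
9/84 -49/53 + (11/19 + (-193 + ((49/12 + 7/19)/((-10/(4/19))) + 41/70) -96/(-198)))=-16994859997/88394460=-192.26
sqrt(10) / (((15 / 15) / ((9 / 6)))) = 3 * sqrt(10) / 2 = 4.74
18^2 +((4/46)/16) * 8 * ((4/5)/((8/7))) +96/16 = 75907/230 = 330.03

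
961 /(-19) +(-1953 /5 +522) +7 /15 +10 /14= 163594 /1995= 82.00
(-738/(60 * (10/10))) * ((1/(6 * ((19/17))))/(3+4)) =-697/2660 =-0.26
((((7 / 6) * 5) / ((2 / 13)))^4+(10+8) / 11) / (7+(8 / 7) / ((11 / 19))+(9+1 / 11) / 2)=3300172610861 / 21586176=152883.61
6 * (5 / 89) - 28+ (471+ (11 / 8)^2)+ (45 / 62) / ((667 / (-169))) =52415564469 / 117776192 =445.04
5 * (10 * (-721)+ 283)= -34635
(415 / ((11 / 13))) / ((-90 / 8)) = -4316 / 99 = -43.60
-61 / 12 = -5.08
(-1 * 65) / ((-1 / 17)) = 1105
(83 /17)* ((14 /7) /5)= 166 /85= 1.95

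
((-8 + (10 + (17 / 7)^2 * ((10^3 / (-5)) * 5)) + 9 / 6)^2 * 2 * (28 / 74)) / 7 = 333687609649 / 88837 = 3756178.28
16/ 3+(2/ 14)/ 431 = 5.33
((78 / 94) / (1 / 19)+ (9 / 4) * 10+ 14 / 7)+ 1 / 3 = 11449 / 282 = 40.60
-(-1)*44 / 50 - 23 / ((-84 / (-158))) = -44501 / 1050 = -42.38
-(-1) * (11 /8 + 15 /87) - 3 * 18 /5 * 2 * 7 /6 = -27437 /1160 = -23.65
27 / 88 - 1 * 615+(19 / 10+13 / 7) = -1881683 / 3080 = -610.94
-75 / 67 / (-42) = 25 / 938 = 0.03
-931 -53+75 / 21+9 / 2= -975.93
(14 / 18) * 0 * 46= 0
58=58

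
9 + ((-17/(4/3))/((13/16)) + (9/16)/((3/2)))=-657/104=-6.32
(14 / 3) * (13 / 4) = 91 / 6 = 15.17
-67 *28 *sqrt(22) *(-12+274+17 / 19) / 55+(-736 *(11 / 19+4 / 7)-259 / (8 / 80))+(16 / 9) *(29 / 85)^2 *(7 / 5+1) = -1874124 *sqrt(22) / 209-49528669658 / 14413875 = -45495.61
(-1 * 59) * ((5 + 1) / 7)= -354 / 7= -50.57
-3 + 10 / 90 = -26 / 9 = -2.89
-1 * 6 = -6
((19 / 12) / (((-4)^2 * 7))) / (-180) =-0.00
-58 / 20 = -29 / 10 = -2.90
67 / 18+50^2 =45067 / 18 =2503.72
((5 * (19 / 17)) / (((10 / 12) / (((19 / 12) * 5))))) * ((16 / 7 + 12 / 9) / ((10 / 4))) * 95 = 2606420 / 357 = 7300.90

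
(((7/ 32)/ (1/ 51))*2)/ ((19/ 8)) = 357/ 38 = 9.39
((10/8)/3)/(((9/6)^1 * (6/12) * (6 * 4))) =5/216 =0.02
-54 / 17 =-3.18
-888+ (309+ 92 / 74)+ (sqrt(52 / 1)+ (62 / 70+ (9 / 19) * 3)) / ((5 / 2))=-70965009 / 123025+ 4 * sqrt(13) / 5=-573.95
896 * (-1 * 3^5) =-217728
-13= -13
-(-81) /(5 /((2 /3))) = 54 /5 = 10.80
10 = 10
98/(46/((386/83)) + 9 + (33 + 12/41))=775474/412931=1.88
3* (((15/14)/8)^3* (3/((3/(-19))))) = -192375/1404928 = -0.14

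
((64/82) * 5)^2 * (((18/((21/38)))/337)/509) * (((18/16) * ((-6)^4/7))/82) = 4255027200/579289068757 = 0.01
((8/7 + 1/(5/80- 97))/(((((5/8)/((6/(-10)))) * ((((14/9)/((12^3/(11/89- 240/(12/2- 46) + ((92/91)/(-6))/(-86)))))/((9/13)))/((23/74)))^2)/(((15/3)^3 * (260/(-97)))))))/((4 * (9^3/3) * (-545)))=-1.05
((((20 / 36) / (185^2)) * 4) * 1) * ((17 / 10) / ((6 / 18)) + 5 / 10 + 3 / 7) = 844 / 2156175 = 0.00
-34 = -34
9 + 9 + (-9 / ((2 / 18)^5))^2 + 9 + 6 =282429536514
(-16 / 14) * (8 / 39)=-64 / 273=-0.23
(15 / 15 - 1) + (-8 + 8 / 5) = -32 / 5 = -6.40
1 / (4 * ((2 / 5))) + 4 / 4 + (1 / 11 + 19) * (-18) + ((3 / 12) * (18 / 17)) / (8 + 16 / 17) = -1143587 / 3344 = -341.98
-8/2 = -4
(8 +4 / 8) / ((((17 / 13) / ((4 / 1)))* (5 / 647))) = 16822 / 5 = 3364.40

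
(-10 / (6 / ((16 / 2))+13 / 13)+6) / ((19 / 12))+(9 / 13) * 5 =6297 / 1729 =3.64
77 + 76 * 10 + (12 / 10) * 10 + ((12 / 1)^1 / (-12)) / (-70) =59431 / 70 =849.01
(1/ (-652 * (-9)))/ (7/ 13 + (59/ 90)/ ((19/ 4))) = 1235/ 4902388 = 0.00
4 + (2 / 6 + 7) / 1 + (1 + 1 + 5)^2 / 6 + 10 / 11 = 449 / 22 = 20.41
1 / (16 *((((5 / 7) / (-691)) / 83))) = -401471 / 80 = -5018.39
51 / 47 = 1.09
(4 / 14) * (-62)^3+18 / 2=-476593 / 7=-68084.71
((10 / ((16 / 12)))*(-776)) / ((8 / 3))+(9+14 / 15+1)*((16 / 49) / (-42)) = -67376399 / 30870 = -2182.59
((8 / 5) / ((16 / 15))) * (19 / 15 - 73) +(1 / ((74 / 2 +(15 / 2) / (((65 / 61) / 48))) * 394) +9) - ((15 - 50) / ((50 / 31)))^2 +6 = -563.49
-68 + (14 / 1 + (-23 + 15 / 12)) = -303 / 4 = -75.75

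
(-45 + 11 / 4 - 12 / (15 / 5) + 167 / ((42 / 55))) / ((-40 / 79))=-228863 / 672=-340.57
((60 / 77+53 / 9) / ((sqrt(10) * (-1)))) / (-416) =4621 * sqrt(10) / 2882880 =0.01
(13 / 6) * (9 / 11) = 39 / 22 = 1.77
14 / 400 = 0.04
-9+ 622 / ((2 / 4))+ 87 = 1322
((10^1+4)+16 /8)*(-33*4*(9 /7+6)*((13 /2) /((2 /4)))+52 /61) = -85409792 /427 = -200022.93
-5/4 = -1.25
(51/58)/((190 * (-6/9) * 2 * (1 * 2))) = -0.00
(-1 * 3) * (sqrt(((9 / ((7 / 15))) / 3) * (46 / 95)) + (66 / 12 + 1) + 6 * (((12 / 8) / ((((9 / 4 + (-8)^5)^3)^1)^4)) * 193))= -1001903428057749383852838178700963740669942828731397730966448711 / 51379662977320481223222470702613525162561170704174233646887362 - 9 * sqrt(6118) / 133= -24.79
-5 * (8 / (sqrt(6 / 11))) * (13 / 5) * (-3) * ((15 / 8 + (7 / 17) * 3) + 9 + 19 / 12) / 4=72631 * sqrt(66) / 408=1446.22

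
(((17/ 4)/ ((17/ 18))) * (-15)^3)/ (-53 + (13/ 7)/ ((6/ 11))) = 306.23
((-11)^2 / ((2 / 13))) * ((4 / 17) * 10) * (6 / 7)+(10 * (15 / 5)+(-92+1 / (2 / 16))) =182334 / 119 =1532.22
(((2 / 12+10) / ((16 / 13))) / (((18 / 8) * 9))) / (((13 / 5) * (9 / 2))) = 305 / 8748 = 0.03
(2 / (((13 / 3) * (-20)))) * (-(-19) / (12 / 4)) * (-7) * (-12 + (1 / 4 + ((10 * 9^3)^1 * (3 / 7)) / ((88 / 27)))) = 2770447 / 2860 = 968.69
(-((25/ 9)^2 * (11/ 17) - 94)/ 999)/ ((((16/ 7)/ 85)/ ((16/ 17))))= 4289705/ 1375623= 3.12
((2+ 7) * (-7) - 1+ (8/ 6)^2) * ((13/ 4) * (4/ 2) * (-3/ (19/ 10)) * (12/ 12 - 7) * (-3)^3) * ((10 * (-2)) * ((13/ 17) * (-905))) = 462505680000/ 323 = 1431906130.03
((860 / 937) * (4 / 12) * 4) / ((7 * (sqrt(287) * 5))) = 0.00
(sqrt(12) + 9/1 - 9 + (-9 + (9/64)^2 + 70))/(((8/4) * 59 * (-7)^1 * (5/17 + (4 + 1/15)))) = -0.02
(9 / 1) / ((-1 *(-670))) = 9 / 670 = 0.01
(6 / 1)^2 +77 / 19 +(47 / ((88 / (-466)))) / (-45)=1714849 / 37620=45.58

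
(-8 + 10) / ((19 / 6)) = 12 / 19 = 0.63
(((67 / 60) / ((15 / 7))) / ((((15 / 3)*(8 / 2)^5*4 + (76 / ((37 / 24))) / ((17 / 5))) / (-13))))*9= -0.00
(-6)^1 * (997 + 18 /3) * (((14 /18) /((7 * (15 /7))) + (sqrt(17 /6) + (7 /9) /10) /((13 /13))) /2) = -1003 * sqrt(102) /2 - 7021 /18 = -5454.96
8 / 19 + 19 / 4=393 / 76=5.17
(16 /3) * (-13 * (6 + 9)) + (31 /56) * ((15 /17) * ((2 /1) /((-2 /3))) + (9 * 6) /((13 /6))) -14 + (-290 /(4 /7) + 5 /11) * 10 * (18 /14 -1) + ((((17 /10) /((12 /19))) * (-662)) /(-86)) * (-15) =-4099396391 /1463462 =-2801.16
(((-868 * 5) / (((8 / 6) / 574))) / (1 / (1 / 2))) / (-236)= 934185 / 236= 3958.41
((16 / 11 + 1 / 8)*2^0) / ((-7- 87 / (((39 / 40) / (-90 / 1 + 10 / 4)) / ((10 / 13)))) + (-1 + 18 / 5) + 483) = 117455 / 482188696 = 0.00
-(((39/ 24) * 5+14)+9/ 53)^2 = -89359209/ 179776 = -497.06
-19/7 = -2.71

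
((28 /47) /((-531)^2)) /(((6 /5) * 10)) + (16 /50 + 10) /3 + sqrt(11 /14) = sqrt(154) /14 + 3419059261 /993912525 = 4.33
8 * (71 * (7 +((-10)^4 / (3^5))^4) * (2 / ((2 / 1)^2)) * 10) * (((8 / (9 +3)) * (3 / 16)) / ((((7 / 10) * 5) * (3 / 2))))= 14200034658636945940 / 73222472421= 193930007.95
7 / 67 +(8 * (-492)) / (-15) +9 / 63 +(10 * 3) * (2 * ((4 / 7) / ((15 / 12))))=680228 / 2345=290.08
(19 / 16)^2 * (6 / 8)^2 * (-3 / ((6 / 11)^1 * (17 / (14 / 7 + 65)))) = -2394513 / 139264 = -17.19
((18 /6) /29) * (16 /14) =0.12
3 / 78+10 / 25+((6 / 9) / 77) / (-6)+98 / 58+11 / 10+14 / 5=6.03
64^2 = 4096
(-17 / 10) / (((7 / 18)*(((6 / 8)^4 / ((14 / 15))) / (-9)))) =8704 / 75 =116.05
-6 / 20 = -3 / 10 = -0.30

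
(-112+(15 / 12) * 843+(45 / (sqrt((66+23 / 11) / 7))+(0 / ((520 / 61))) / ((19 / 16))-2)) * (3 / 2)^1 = 135 * sqrt(1177) / 214+11277 / 8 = 1431.27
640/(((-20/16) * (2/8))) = -2048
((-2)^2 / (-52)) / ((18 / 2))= -1 / 117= -0.01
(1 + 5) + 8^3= 518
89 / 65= 1.37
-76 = -76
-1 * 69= -69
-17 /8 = -2.12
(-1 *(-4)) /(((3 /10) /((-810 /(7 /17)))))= -183600 /7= -26228.57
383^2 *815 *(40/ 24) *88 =52602675400/ 3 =17534225133.33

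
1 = 1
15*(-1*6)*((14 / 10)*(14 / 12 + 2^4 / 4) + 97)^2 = -9778129 / 10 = -977812.90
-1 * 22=-22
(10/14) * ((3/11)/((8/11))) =15/56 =0.27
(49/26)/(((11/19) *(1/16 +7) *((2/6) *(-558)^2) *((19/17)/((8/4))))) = 3332/419277573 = 0.00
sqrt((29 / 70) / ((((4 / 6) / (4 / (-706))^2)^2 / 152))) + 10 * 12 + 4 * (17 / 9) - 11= 12 * sqrt(19285) / 4361315 + 1049 / 9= 116.56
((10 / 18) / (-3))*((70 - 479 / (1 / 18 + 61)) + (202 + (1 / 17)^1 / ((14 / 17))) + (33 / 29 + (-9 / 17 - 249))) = -12256165 / 4179654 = -2.93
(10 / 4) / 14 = 5 / 28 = 0.18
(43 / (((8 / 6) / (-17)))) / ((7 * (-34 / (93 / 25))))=11997 / 1400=8.57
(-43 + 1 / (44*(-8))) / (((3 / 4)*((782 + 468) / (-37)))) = 560069 / 330000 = 1.70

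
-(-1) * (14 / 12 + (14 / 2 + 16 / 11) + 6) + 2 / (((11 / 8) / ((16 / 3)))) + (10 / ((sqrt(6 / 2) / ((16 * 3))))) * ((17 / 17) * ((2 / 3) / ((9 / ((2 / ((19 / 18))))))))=1543 / 66 + 1280 * sqrt(3) / 57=62.27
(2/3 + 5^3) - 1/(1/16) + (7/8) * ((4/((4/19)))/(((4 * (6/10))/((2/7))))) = 5359/48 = 111.65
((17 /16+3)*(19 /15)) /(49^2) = 247 /115248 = 0.00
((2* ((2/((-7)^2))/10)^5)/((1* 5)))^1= 0.00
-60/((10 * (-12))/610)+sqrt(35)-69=sqrt(35)+236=241.92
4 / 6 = 2 / 3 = 0.67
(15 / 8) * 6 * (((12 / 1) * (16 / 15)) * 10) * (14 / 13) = 20160 / 13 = 1550.77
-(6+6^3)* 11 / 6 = -407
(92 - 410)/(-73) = 318/73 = 4.36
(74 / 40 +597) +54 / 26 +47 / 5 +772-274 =57633 / 52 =1108.33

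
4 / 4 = 1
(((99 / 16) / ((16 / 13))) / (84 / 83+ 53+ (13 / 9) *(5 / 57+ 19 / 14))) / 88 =34872201 / 34243576832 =0.00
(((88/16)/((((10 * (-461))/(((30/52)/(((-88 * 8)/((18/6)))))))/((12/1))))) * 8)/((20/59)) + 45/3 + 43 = 111231673/1917760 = 58.00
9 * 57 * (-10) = -5130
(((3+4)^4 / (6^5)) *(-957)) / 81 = -765919 / 209952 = -3.65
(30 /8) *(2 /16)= 15 /32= 0.47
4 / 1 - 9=-5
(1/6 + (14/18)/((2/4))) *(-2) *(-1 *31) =961/9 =106.78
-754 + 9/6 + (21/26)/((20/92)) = -48671/65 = -748.78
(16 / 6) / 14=4 / 21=0.19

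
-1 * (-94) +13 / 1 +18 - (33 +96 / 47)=4228 / 47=89.96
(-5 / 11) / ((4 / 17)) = -85 / 44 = -1.93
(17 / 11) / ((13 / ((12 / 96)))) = 17 / 1144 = 0.01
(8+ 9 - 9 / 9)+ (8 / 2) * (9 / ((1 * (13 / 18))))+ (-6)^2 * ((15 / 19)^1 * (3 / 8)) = 37793 / 494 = 76.50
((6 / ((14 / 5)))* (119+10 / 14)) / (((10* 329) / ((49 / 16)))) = 1257 / 5264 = 0.24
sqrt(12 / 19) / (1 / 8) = 16 * sqrt(57) / 19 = 6.36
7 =7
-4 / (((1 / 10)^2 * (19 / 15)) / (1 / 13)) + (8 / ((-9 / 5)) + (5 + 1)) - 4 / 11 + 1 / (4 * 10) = -22569707 / 978120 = -23.07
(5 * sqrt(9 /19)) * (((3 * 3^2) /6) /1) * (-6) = -405 * sqrt(19) /19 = -92.91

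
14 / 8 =7 / 4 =1.75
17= 17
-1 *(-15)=15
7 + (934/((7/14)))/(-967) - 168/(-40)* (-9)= -158258/4835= -32.73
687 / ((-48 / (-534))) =61143 / 8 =7642.88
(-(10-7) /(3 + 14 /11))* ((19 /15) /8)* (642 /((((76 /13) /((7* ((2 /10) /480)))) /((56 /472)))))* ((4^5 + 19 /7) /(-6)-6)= 796768973 /1064832000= 0.75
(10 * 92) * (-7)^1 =-6440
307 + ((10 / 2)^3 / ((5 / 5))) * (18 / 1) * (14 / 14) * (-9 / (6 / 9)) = -30068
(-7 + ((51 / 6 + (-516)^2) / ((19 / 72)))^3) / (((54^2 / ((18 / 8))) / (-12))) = -7045913250918157205171 / 740772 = -9511581500000212.22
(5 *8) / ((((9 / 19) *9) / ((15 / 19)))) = 200 / 27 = 7.41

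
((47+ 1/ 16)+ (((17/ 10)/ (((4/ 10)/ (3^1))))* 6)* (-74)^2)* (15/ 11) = 100550655/ 176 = 571310.54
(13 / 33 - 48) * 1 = -1571 / 33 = -47.61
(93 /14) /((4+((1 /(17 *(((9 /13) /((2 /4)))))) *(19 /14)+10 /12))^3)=522279884448 /9198958063177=0.06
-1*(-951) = 951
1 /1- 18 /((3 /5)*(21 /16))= -153 /7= -21.86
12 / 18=2 / 3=0.67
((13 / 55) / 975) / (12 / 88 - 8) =-2 / 64875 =-0.00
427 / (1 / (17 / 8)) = 7259 / 8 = 907.38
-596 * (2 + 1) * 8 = -14304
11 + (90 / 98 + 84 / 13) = 11708 / 637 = 18.38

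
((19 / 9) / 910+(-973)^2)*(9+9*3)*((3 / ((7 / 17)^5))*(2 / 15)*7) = 44036640682297412 / 5462275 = 8061959656.42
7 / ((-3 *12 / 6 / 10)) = -35 / 3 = -11.67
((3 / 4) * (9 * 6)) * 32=1296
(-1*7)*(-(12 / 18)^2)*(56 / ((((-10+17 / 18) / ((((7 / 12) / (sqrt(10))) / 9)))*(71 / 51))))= -46648*sqrt(10) / 520785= -0.28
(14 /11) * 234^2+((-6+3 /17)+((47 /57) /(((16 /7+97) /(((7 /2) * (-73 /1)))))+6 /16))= 69681.88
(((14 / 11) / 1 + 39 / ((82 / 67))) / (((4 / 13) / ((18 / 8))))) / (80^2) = 3497247 / 92364800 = 0.04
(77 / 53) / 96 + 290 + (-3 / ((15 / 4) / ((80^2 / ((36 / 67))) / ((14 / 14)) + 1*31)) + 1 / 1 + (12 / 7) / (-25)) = -24742637303 / 2671200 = -9262.74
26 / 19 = 1.37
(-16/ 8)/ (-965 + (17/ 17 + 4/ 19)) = 19/ 9156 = 0.00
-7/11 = -0.64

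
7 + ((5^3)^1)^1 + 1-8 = 125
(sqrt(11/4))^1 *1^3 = sqrt(11)/2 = 1.66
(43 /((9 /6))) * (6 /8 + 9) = 559 /2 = 279.50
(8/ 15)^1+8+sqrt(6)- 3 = sqrt(6)+83/ 15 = 7.98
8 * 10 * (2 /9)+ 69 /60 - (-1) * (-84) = -11713 /180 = -65.07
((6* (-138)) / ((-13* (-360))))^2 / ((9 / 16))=2116 / 38025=0.06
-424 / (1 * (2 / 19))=-4028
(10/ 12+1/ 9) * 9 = 8.50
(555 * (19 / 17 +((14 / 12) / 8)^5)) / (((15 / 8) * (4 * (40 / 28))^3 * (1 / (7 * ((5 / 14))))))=61444252059701 / 13861335859200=4.43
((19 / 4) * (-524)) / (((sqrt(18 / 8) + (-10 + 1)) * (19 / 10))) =174.67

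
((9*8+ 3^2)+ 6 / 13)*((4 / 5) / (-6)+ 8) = 41654 / 65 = 640.83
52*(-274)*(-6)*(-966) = -82581408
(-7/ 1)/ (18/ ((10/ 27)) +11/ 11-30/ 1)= -0.36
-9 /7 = -1.29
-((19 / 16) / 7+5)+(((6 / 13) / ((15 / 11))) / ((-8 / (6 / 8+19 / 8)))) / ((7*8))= -120487 / 23296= -5.17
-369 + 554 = 185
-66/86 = -33/43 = -0.77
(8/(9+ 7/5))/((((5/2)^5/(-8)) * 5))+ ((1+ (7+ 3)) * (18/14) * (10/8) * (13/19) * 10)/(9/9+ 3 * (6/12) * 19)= 1303091711/318784375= 4.09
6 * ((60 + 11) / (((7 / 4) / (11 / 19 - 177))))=-5711808 / 133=-42945.92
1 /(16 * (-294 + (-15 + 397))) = 1 /1408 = 0.00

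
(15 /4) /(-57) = -5 /76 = -0.07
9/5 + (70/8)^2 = 6269/80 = 78.36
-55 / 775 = -11 / 155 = -0.07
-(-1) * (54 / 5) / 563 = 54 / 2815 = 0.02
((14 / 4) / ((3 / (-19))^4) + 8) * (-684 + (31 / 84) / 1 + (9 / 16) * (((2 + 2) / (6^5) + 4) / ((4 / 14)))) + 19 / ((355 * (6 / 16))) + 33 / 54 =-10603476050828603 / 2782563840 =-3810685.63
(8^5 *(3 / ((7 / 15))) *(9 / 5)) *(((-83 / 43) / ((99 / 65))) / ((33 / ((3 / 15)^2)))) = -106070016 / 182105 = -582.47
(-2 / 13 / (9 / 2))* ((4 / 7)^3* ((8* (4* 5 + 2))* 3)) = -45056 / 13377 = -3.37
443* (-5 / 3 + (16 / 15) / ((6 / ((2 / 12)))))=-97903 / 135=-725.21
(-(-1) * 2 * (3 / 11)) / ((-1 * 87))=-2 / 319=-0.01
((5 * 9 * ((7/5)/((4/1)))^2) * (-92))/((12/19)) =-64239/80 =-802.99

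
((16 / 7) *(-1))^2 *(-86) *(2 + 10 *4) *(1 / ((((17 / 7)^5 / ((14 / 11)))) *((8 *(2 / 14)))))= -3885240576 / 15618427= -248.76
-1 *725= -725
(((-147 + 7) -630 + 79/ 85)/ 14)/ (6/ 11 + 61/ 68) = -1438162/ 37765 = -38.08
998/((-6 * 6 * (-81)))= 499/1458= 0.34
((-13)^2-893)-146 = -870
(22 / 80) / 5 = 11 / 200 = 0.06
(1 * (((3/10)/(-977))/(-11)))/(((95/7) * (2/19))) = 21/1074700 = 0.00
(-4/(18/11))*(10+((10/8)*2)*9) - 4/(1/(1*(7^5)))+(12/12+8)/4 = -2422987/36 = -67305.19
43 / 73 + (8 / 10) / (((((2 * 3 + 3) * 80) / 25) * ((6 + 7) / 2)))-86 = -1458917 / 17082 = -85.41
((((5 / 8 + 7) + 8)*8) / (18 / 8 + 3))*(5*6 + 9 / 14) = 35750 / 49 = 729.59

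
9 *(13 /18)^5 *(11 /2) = 4084223 /419904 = 9.73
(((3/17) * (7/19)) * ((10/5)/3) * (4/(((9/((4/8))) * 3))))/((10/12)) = 56/14535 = 0.00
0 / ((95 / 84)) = 0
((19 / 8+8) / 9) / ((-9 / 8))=-83 / 81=-1.02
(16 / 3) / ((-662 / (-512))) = 4096 / 993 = 4.12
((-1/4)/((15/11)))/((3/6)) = -11/30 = -0.37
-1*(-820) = 820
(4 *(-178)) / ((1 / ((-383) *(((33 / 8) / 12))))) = 374957 / 4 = 93739.25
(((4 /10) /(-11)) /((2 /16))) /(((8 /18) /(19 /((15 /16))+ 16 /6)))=-4128 /275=-15.01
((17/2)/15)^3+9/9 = 31913/27000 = 1.18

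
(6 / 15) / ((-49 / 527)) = -1054 / 245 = -4.30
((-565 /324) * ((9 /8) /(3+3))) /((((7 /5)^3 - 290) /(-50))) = -1765625 /31023648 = -0.06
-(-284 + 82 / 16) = 2231 / 8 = 278.88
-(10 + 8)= -18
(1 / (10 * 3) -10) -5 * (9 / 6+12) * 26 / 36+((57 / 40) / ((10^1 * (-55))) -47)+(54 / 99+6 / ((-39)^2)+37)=-253455533 / 3718000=-68.17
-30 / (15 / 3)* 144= -864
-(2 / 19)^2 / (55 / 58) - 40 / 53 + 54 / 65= 880554 / 13680095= 0.06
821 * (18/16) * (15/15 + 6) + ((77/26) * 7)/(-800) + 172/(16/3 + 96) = 2555776759/395200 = 6467.05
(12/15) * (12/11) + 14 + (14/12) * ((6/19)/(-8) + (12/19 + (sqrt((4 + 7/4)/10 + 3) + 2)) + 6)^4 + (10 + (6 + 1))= 3405838387 * sqrt(1430)/21948800 + 454285544011837/55047590400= 14120.48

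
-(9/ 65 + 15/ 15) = -74/ 65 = -1.14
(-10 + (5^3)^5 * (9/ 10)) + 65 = 54931640735/ 2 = 27465820367.50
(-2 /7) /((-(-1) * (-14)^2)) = -1 /686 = -0.00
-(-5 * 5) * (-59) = -1475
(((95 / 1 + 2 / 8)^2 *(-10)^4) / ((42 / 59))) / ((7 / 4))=3568541250 / 49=72827372.45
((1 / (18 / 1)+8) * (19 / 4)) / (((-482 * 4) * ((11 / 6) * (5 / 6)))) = -551 / 42416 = -0.01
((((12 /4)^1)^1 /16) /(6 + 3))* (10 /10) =1 /48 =0.02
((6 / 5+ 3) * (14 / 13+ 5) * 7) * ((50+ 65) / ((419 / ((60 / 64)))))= 4006485 / 87152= 45.97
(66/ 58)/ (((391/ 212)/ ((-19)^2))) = 2525556/ 11339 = 222.73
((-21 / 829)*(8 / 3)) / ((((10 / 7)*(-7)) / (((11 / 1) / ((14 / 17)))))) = 374 / 4145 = 0.09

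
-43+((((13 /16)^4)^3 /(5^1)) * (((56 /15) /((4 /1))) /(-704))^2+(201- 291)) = -133.00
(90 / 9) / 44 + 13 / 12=173 / 132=1.31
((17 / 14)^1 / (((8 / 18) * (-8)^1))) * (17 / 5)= -2601 / 2240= -1.16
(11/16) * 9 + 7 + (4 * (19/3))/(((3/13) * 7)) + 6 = 35149/1008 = 34.87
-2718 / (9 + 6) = -906 / 5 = -181.20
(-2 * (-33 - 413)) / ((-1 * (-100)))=223 / 25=8.92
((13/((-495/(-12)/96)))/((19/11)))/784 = 104/4655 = 0.02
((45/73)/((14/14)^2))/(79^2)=45/455593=0.00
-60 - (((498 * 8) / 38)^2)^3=-1328049916382.47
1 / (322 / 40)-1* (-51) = 8231 / 161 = 51.12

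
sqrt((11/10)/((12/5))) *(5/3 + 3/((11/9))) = 34 *sqrt(66)/99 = 2.79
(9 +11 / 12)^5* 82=978405000559 / 124416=7863980.52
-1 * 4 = -4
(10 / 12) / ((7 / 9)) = 15 / 14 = 1.07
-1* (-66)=66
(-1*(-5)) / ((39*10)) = 0.01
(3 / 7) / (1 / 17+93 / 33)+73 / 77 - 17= -658797 / 41426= -15.90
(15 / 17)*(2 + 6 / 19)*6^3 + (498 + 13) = 307613 / 323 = 952.36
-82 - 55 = -137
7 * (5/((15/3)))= 7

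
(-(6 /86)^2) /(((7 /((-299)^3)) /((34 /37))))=8179655094 /478891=17080.41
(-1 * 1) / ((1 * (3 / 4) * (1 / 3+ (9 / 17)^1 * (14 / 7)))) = -68 / 71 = -0.96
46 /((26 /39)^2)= 207 /2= 103.50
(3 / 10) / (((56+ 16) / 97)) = 97 / 240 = 0.40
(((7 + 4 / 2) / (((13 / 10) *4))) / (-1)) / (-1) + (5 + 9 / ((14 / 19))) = 1724 / 91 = 18.95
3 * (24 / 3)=24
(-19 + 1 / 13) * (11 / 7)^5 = -39618546 / 218491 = -181.33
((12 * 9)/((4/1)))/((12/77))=693/4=173.25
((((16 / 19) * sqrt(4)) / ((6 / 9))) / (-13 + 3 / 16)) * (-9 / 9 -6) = 5376 / 3895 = 1.38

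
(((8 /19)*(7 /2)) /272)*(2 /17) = 0.00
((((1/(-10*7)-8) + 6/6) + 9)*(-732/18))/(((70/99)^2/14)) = -27700893/12250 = -2261.30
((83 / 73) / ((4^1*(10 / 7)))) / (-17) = -581 / 49640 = -0.01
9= 9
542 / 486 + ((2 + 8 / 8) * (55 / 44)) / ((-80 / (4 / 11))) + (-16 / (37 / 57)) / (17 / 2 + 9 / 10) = -113346467 / 74373552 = -1.52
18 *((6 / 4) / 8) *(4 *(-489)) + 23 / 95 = -1254239 / 190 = -6601.26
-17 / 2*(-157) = 2669 / 2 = 1334.50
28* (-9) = -252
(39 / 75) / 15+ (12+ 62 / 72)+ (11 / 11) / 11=642841 / 49500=12.99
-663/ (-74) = 663/ 74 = 8.96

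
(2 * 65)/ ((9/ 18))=260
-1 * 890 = -890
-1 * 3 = -3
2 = 2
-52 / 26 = -2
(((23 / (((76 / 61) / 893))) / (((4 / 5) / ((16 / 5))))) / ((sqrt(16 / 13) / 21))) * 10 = 6923805 * sqrt(13) / 2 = 12482066.97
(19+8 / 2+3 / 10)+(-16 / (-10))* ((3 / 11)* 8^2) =1127 / 22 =51.23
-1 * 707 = -707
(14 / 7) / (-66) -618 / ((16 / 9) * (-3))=30583 / 264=115.84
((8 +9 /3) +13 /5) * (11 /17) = 44 /5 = 8.80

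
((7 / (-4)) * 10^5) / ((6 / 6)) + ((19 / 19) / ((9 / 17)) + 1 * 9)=-1574902 / 9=-174989.11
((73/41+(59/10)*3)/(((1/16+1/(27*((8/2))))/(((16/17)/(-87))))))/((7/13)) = -5.45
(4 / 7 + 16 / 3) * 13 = 1612 / 21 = 76.76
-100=-100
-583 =-583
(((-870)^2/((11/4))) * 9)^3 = 15200048109899251690.46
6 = 6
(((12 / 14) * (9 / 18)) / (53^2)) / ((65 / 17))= 51 / 1278095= 0.00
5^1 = 5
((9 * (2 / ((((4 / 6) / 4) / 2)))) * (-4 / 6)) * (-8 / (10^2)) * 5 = 57.60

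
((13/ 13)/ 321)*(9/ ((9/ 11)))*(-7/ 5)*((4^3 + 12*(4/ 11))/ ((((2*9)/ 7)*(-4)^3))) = 0.02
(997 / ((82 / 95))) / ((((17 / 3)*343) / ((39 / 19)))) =583245 / 478142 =1.22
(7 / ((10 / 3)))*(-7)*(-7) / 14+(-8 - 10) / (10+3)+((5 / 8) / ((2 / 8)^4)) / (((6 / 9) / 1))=63951 / 260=245.97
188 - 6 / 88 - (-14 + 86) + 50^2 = 115101 / 44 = 2615.93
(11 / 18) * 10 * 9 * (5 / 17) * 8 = 2200 / 17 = 129.41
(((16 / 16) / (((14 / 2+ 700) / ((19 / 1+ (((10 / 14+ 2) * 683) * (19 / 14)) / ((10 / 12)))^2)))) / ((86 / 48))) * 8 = 106377214144512 / 1824820025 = 58294.63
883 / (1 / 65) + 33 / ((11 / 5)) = 57410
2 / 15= 0.13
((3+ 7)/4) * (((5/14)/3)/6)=25/504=0.05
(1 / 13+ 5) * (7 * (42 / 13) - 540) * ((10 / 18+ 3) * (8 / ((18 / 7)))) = -44194304 / 1521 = -29056.08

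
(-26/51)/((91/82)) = -0.46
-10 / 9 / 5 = -2 / 9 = -0.22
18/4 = 9/2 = 4.50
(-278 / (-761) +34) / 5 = 26152 / 3805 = 6.87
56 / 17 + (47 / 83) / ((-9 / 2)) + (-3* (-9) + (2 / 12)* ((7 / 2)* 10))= 914369 / 25398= 36.00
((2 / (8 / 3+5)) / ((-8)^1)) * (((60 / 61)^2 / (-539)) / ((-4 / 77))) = -675 / 599081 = -0.00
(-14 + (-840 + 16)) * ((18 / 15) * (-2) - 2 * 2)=5363.20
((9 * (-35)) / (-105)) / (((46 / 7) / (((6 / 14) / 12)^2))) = 3 / 5152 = 0.00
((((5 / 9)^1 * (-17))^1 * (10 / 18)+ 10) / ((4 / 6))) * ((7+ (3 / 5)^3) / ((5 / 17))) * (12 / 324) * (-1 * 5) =-590359 / 18225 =-32.39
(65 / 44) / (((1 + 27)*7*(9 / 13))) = 845 / 77616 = 0.01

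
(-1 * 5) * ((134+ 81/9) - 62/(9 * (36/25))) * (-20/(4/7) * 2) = 3918425/81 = 48375.62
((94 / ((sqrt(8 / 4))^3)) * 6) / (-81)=-47 * sqrt(2) / 27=-2.46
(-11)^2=121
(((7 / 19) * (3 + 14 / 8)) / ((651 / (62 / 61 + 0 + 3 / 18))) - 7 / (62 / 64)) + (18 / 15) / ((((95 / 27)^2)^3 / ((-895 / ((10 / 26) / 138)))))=-105247023813676780843 / 500421155461875000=-210.32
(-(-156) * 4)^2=389376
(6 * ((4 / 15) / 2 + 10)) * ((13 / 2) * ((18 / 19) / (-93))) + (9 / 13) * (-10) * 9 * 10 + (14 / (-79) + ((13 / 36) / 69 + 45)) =-230240469367 / 395415540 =-582.27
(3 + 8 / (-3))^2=0.11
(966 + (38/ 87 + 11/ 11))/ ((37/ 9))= 252501/ 1073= 235.32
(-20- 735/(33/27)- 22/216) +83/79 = -58227175/93852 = -620.41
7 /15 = 0.47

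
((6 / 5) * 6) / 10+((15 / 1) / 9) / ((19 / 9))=717 / 475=1.51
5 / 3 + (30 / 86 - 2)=0.02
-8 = -8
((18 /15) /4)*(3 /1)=9 /10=0.90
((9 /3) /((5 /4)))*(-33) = -396 /5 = -79.20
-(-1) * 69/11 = 69/11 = 6.27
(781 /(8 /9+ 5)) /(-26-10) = -781 /212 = -3.68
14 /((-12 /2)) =-7 /3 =-2.33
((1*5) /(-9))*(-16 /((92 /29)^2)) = 4205 /4761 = 0.88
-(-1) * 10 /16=5 /8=0.62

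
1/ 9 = 0.11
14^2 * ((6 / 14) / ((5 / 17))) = 1428 / 5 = 285.60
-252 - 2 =-254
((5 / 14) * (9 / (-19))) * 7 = -45 / 38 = -1.18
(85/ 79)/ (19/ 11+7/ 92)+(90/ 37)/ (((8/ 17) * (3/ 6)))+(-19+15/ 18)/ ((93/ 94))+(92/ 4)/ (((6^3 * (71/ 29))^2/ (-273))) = -19317092356266949/ 2592903289371840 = -7.45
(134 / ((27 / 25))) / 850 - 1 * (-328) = 150619 / 459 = 328.15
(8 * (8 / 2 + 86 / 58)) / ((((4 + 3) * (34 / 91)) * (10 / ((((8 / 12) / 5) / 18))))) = 1378 / 110925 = 0.01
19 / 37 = 0.51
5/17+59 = 1008/17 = 59.29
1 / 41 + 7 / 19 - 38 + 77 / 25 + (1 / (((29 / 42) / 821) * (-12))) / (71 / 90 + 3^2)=-22216109058 / 497566775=-44.65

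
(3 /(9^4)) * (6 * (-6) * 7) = -28 /243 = -0.12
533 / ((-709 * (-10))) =533 / 7090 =0.08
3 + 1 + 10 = 14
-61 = -61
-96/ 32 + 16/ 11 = -17/ 11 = -1.55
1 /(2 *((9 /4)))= 2 /9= 0.22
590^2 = 348100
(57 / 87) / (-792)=-19 / 22968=-0.00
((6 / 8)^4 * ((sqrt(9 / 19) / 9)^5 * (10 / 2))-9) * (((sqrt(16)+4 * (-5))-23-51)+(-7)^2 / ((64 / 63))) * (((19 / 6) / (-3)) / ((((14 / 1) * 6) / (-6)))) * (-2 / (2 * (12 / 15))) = -253935 / 7168+2475 * sqrt(19) / 662437888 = -35.43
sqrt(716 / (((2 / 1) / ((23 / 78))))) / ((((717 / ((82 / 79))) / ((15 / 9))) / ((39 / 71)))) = 410 * sqrt(160563) / 12064959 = 0.01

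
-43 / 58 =-0.74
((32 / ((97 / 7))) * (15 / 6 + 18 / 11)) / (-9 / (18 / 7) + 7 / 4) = -5824 / 1067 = -5.46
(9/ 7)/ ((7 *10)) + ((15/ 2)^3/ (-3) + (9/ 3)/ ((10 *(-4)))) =-34467/ 245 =-140.68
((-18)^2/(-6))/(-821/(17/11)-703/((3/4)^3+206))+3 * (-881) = -317341881717/120073405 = -2642.90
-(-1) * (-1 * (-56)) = 56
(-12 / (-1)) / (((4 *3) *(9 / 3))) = 1 / 3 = 0.33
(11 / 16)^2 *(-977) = -118217 / 256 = -461.79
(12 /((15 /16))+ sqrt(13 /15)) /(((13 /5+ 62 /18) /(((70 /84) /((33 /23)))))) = 115 * sqrt(195) /17952+ 230 /187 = 1.32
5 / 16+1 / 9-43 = -6131 / 144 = -42.58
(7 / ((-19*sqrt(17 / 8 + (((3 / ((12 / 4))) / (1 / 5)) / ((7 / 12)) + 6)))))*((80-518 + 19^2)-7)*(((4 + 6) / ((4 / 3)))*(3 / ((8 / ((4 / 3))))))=882*sqrt(13090) / 3553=28.40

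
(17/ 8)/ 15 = 17/ 120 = 0.14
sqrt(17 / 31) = sqrt(527) / 31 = 0.74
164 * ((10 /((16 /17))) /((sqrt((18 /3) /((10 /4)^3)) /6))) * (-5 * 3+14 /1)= -17425 * sqrt(15) /4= -16871.68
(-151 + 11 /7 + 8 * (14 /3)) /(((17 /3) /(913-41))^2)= -5369831808 /2023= -2654390.41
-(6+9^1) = -15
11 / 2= 5.50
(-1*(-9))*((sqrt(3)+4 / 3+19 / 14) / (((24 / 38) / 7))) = 399*sqrt(3) / 4+2147 / 8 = 441.15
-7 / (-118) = 7 / 118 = 0.06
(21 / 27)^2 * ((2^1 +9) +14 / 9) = 5537 / 729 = 7.60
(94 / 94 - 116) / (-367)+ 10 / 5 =849 / 367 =2.31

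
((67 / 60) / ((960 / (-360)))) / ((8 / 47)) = -3149 / 1280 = -2.46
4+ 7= 11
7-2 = 5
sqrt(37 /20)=sqrt(185) /10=1.36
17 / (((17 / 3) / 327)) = 981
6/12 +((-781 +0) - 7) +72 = -1431/2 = -715.50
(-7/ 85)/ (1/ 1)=-0.08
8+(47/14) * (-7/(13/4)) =10/13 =0.77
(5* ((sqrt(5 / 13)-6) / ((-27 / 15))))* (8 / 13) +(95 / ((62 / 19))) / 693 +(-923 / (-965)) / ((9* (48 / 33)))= 44722543543 / 4312067760-200* sqrt(65) / 1521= 9.31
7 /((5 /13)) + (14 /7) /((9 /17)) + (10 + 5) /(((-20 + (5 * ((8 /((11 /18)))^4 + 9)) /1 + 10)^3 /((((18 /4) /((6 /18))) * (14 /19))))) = 7474468395802764653724545143348 /340092090810034063422248981925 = 21.98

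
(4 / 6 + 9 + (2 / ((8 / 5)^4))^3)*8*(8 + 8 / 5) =249840525043 / 335544320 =744.58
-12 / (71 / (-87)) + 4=1328 / 71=18.70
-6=-6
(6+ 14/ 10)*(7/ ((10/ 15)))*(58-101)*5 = -33411/ 2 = -16705.50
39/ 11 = 3.55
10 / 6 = 5 / 3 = 1.67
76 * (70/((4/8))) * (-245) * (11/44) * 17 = -11078900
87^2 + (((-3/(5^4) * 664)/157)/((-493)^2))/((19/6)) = 3429774874377423/453134479375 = 7569.00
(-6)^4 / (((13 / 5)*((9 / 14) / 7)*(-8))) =-8820 / 13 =-678.46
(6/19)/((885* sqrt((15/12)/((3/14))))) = 0.00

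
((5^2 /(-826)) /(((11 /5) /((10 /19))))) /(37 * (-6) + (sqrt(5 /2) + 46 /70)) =109375 * sqrt(10) /1480039286583 + 48418750 /1480039286583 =0.00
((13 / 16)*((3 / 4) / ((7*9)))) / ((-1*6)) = -13 / 8064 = -0.00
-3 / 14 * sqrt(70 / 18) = -sqrt(35) / 14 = -0.42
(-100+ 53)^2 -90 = 2119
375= 375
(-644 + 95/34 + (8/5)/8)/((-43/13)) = 1416623/7310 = 193.79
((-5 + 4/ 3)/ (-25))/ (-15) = -11/ 1125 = -0.01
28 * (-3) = -84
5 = 5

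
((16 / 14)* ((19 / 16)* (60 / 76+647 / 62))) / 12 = 1889 / 1488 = 1.27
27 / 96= 9 / 32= 0.28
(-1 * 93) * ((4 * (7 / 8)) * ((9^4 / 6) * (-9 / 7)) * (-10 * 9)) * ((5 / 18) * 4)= -45762975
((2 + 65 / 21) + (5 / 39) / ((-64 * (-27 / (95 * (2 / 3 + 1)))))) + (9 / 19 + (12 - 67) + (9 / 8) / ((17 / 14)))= -22167053021 / 457119936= -48.49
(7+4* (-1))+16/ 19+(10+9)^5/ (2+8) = 47046611/ 190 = 247613.74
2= 2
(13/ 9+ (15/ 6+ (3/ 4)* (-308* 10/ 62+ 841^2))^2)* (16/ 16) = 281351732922.19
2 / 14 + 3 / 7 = 4 / 7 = 0.57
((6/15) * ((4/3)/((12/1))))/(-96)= -1/2160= -0.00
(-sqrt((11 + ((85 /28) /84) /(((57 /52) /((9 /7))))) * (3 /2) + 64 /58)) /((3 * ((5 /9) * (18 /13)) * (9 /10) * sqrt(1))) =-13 * sqrt(206052996982) /2915892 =-2.02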